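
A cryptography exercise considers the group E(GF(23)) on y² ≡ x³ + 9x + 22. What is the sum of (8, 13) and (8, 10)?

O

The two points share x = 8 and their y-coordinates satisfy 13 + 10 ≡ 0 (mod 23), so they are inverses. Their sum is 𝒪.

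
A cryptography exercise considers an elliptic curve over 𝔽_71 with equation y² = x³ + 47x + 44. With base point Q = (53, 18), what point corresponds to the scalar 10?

Repeated addition: build up to 10Q.
2Q: tangent at (53, 18): λ = (3·53² + 47)/(2·18) ≡ 25/36. 36⁻¹ ≡ 2 (mod 71) since 36·2 = 72 ≡ 1, so λ ≡ 25·2 ≡ 50.
  x = λ² - 53 - 53 = 2500 - 106 ≡ 51; y = λ·(53 - 51) - 18 ≡ 11. → (51, 11)
3Q: (51, 11) + (53, 18). λ = (18 - 11)/(53 - 51) ≡ 7/2 mod 71. 2⁻¹ ≡ 36 (mod 71), so λ ≡ 39.
  x = λ² - 51 - 53 = 1521 - 104 ≡ 68; y = λ·(51 - 68) - 11 ≡ 36. → (68, 36)
4Q: (68, 36) + (53, 18). λ = (18 - 36)/(53 - 68) ≡ 53/56 mod 71. 56⁻¹ ≡ 52 (mod 71), so λ ≡ 58.
  x = λ² - 68 - 53 = 3364 - 121 ≡ 48; y = λ·(68 - 48) - 36 ≡ 59. → (48, 59)
5Q: (48, 59) + (53, 18). λ = (18 - 59)/(53 - 48) ≡ 30/5 mod 71. 5⁻¹ ≡ 57 (mod 71), so λ ≡ 6.
  x = λ² - 48 - 53 = 36 - 101 ≡ 6; y = λ·(48 - 6) - 59 ≡ 51. → (6, 51)
6Q: (6, 51) + (53, 18). λ = (18 - 51)/(53 - 6) ≡ 38/47 mod 71. 47⁻¹ ≡ 68 (mod 71), so λ ≡ 28.
  x = λ² - 6 - 53 = 784 - 59 ≡ 15; y = λ·(6 - 15) - 51 ≡ 52. → (15, 52)
7Q: (15, 52) + (53, 18). λ = (18 - 52)/(53 - 15) ≡ 37/38 mod 71. 38⁻¹ ≡ 43 (mod 71) since 38·43 = 1634 ≡ 1, so λ ≡ 29.
  x = λ² - 15 - 53 = 841 - 68 ≡ 63; y = λ·(15 - 63) - 52 ≡ 47. → (63, 47)
8Q: (63, 47) + (53, 18). λ = (18 - 47)/(53 - 63) ≡ 42/61 mod 71. 61⁻¹ ≡ 7 (mod 71), so λ ≡ 10.
  x = λ² - 63 - 53 = 100 - 116 ≡ 55; y = λ·(63 - 55) - 47 ≡ 33. → (55, 33)
9Q: (55, 33) + (53, 18). λ = (18 - 33)/(53 - 55) ≡ 56/69 mod 71. 69⁻¹ ≡ 35 (mod 71) since 69·35 = 2415 ≡ 1, so λ ≡ 43.
  x = λ² - 55 - 53 = 1849 - 108 ≡ 37; y = λ·(55 - 37) - 33 ≡ 31. → (37, 31)
10Q: (37, 31) + (53, 18). λ = (18 - 31)/(53 - 37) ≡ 58/16 mod 71. 16⁻¹ ≡ 40 (mod 71) since 16·40 = 640 ≡ 1, so λ ≡ 48.
  x = λ² - 37 - 53 = 2304 - 90 ≡ 13; y = λ·(37 - 13) - 31 ≡ 56. → (13, 56)

(13, 56)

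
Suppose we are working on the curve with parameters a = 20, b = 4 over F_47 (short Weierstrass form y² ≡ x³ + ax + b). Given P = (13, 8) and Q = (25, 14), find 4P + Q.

(0, 2)

First 4P:
Repeated addition: build up to 4P.
2P: tangent at (13, 8): λ = (3·13² + 20)/(2·8) ≡ 10/16. 16⁻¹ ≡ 3 (mod 47), so λ ≡ 10·3 ≡ 30.
  x = λ² - 13 - 13 = 900 - 26 ≡ 28; y = λ·(13 - 28) - 8 ≡ 12. → (28, 12)
3P: (28, 12) + (13, 8). λ = (8 - 12)/(13 - 28) ≡ 43/32 mod 47. 32⁻¹ ≡ 25 (mod 47), so λ ≡ 41.
  x = λ² - 28 - 13 = 1681 - 41 ≡ 42; y = λ·(28 - 42) - 12 ≡ 25. → (42, 25)
4P: (42, 25) + (13, 8). λ = (8 - 25)/(13 - 42) ≡ 30/18 mod 47. 18⁻¹ ≡ 34 (mod 47), so λ ≡ 33.
  x = λ² - 42 - 13 = 1089 - 55 ≡ 0; y = λ·(42 - 0) - 25 ≡ 45. → (0, 45)
4P = (0, 45).
Finally 4P + Q:
(0, 45) + (25, 14). λ = (14 - 45)/(25 - 0) ≡ 16/25 mod 47. 25⁻¹ ≡ 32 (mod 47) since 25·32 = 800 ≡ 1, so λ ≡ 42.
  x = λ² - 0 - 25 = 1764 - 25 ≡ 0; y = λ·(0 - 0) - 45 ≡ 2. → (0, 2)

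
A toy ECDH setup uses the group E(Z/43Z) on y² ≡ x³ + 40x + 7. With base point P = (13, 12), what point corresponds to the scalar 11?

(19, 12)

Double-and-add on 11 = (1011)₂. Start with P = (13, 12) for the leading 1-bit.
double: tangent at (13, 12): λ = (3·13² + 40)/(2·12) ≡ 31/24. 24⁻¹ ≡ 9 (mod 43) since 24·9 = 216 ≡ 1, so λ ≡ 31·9 ≡ 21.
  x = λ² - 13 - 13 = 441 - 26 ≡ 28; y = λ·(13 - 28) - 12 ≡ 17. → (28, 17)
double: tangent at (28, 17): λ = (3·28² + 40)/(2·17) ≡ 27/34. 34⁻¹ ≡ 19 (mod 43), so λ ≡ 27·19 ≡ 40.
  x = λ² - 28 - 28 = 1600 - 56 ≡ 39; y = λ·(28 - 39) - 17 ≡ 16. → (39, 16)
add P: (39, 16) + (13, 12). λ = (12 - 16)/(13 - 39) ≡ 39/17 mod 43. 17⁻¹ ≡ 38 (mod 43), so λ ≡ 20.
  x = λ² - 39 - 13 = 400 - 52 ≡ 4; y = λ·(39 - 4) - 16 ≡ 39. → (4, 39)
double: tangent at (4, 39): λ = (3·4² + 40)/(2·39) ≡ 2/35. 35⁻¹ ≡ 16 (mod 43) since 35·16 = 560 ≡ 1, so λ ≡ 2·16 ≡ 32.
  x = λ² - 4 - 4 = 1024 - 8 ≡ 27; y = λ·(4 - 27) - 39 ≡ 42. → (27, 42)
add P: (27, 42) + (13, 12). λ = (12 - 42)/(13 - 27) ≡ 13/29 mod 43. 29⁻¹ ≡ 3 (mod 43), so λ ≡ 39.
  x = λ² - 27 - 13 = 1521 - 40 ≡ 19; y = λ·(27 - 19) - 42 ≡ 12. → (19, 12)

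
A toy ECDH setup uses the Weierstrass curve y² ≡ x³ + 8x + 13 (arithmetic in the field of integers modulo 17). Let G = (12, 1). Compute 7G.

O

Double-and-add on 7 = (111)₂. Start with G = (12, 1) for the leading 1-bit.
double: tangent at (12, 1): λ = (3·12² + 8)/(2·1) ≡ 15/2. 2⁻¹ ≡ 9 (mod 17) since 2·9 = 18 ≡ 1, so λ ≡ 15·9 ≡ 16.
  x = λ² - 12 - 12 = 256 - 24 ≡ 11; y = λ·(12 - 11) - 1 ≡ 15. → (11, 15)
add G: (11, 15) + (12, 1). λ = (1 - 15)/(12 - 11) ≡ 3/1 mod 17. 1⁻¹ ≡ 1 (mod 17) since 1·1 = 1 ≡ 1, so λ ≡ 3.
  x = λ² - 11 - 12 = 9 - 23 ≡ 3; y = λ·(11 - 3) - 15 ≡ 9. → (3, 9)
double: tangent at (3, 9): λ = (3·3² + 8)/(2·9) ≡ 1/1. 1⁻¹ ≡ 1 (mod 17), so λ ≡ 1·1 ≡ 1.
  x = λ² - 3 - 3 = 1 - 6 ≡ 12; y = λ·(3 - 12) - 9 ≡ 16. → (12, 16)
add G: (12, 16) + (12, 1): same x and y₁ ≡ -y₂, so the sum is the point at infinity.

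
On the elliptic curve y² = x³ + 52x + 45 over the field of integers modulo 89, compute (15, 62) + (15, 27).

O

The two points share x = 15 and their y-coordinates satisfy 62 + 27 ≡ 0 (mod 89), so they are inverses. Their sum is O.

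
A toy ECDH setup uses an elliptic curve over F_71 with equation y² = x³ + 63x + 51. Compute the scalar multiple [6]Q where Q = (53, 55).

(32, 51)

Repeated addition: build up to 6Q.
2Q: tangent at (53, 55): λ = (3·53² + 63)/(2·55) ≡ 41/39. 39⁻¹ ≡ 51 (mod 71), so λ ≡ 41·51 ≡ 32.
  x = λ² - 53 - 53 = 1024 - 106 ≡ 66; y = λ·(53 - 66) - 55 ≡ 26. → (66, 26)
3Q: (66, 26) + (53, 55). λ = (55 - 26)/(53 - 66) ≡ 29/58 mod 71. 58⁻¹ ≡ 60 (mod 71), so λ ≡ 36.
  x = λ² - 66 - 53 = 1296 - 119 ≡ 41; y = λ·(66 - 41) - 26 ≡ 22. → (41, 22)
4Q: (41, 22) + (53, 55). λ = (55 - 22)/(53 - 41) ≡ 33/12 mod 71. 12⁻¹ ≡ 6 (mod 71), so λ ≡ 56.
  x = λ² - 41 - 53 = 3136 - 94 ≡ 60; y = λ·(41 - 60) - 22 ≡ 50. → (60, 50)
5Q: (60, 50) + (53, 55). λ = (55 - 50)/(53 - 60) ≡ 5/64 mod 71. 64⁻¹ ≡ 10 (mod 71) since 64·10 = 640 ≡ 1, so λ ≡ 50.
  x = λ² - 60 - 53 = 2500 - 113 ≡ 44; y = λ·(60 - 44) - 50 ≡ 40. → (44, 40)
6Q: (44, 40) + (53, 55). λ = (55 - 40)/(53 - 44) ≡ 15/9 mod 71. 9⁻¹ ≡ 8 (mod 71), so λ ≡ 49.
  x = λ² - 44 - 53 = 2401 - 97 ≡ 32; y = λ·(44 - 32) - 40 ≡ 51. → (32, 51)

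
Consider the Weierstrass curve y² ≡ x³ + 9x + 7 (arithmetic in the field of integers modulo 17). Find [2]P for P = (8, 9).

tangent at (8, 9): λ = (3·8² + 9)/(2·9) ≡ 14/1. 1⁻¹ ≡ 1 (mod 17), so λ ≡ 14·1 ≡ 14.
  x = λ² - 8 - 8 = 196 - 16 ≡ 10; y = λ·(8 - 10) - 9 ≡ 14. → (10, 14)

(10, 14)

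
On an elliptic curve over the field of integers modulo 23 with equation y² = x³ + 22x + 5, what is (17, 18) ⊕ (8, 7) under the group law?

(10, 11)

(17, 18) + (8, 7). λ = (7 - 18)/(8 - 17) ≡ 12/14 mod 23. 14⁻¹ ≡ 5 (mod 23) since 14·5 = 70 ≡ 1, so λ ≡ 14.
  x = λ² - 17 - 8 = 196 - 25 ≡ 10; y = λ·(17 - 10) - 18 ≡ 11. → (10, 11)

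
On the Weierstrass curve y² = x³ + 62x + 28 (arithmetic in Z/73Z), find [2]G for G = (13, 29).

tangent at (13, 29): λ = (3·13² + 62)/(2·29) ≡ 58/58. 58⁻¹ ≡ 34 (mod 73), so λ ≡ 58·34 ≡ 1.
  x = λ² - 13 - 13 = 1 - 26 ≡ 48; y = λ·(13 - 48) - 29 ≡ 9. → (48, 9)

(48, 9)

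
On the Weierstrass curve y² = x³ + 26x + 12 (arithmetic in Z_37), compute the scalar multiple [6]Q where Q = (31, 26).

Double-and-add on 6 = (110)₂. Start with Q = (31, 26) for the leading 1-bit.
double: tangent at (31, 26): λ = (3·31² + 26)/(2·26) ≡ 23/15. 15⁻¹ ≡ 5 (mod 37) since 15·5 = 75 ≡ 1, so λ ≡ 23·5 ≡ 4.
  x = λ² - 31 - 31 = 16 - 62 ≡ 28; y = λ·(31 - 28) - 26 ≡ 23. → (28, 23)
add Q: (28, 23) + (31, 26). λ = (26 - 23)/(31 - 28) ≡ 3/3 mod 37. 3⁻¹ ≡ 25 (mod 37), so λ ≡ 1.
  x = λ² - 28 - 31 = 1 - 59 ≡ 16; y = λ·(28 - 16) - 23 ≡ 26. → (16, 26)
double: tangent at (16, 26): λ = (3·16² + 26)/(2·26) ≡ 17/15. 15⁻¹ ≡ 5 (mod 37) since 15·5 = 75 ≡ 1, so λ ≡ 17·5 ≡ 11.
  x = λ² - 16 - 16 = 121 - 32 ≡ 15; y = λ·(16 - 15) - 26 ≡ 22. → (15, 22)

(15, 22)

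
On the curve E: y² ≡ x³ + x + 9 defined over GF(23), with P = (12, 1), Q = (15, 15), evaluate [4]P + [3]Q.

(15, 8)

First 4P:
Repeated addition: build up to 4P.
2P: tangent at (12, 1): λ = (3·12² + 1)/(2·1) ≡ 19/2. 2⁻¹ ≡ 12 (mod 23), so λ ≡ 19·12 ≡ 21.
  x = λ² - 12 - 12 = 441 - 24 ≡ 3; y = λ·(12 - 3) - 1 ≡ 4. → (3, 4)
3P: (3, 4) + (12, 1). λ = (1 - 4)/(12 - 3) ≡ 20/9 mod 23. 9⁻¹ ≡ 18 (mod 23), so λ ≡ 15.
  x = λ² - 3 - 12 = 225 - 15 ≡ 3; y = λ·(3 - 3) - 4 ≡ 19. → (3, 19)
4P: (3, 19) + (12, 1). λ = (1 - 19)/(12 - 3) ≡ 5/9 mod 23. 9⁻¹ ≡ 18 (mod 23), so λ ≡ 21.
  x = λ² - 3 - 12 = 441 - 15 ≡ 12; y = λ·(3 - 12) - 19 ≡ 22. → (12, 22)
4P = (12, 22).
Next 3Q:
Repeated addition: build up to 3Q.
2Q: tangent at (15, 15): λ = (3·15² + 1)/(2·15) ≡ 9/7. 7⁻¹ ≡ 10 (mod 23) since 7·10 = 70 ≡ 1, so λ ≡ 9·10 ≡ 21.
  x = λ² - 15 - 15 = 441 - 30 ≡ 20; y = λ·(15 - 20) - 15 ≡ 18. → (20, 18)
3Q: (20, 18) + (15, 15). λ = (15 - 18)/(15 - 20) ≡ 20/18 mod 23. 18⁻¹ ≡ 9 (mod 23), so λ ≡ 19.
  x = λ² - 20 - 15 = 361 - 35 ≡ 4; y = λ·(20 - 4) - 18 ≡ 10. → (4, 10)
3Q = (4, 10).
Finally 4P + 3Q:
(12, 22) + (4, 10). λ = (10 - 22)/(4 - 12) ≡ 11/15 mod 23. 15⁻¹ ≡ 20 (mod 23), so λ ≡ 13.
  x = λ² - 12 - 4 = 169 - 16 ≡ 15; y = λ·(12 - 15) - 22 ≡ 8. → (15, 8)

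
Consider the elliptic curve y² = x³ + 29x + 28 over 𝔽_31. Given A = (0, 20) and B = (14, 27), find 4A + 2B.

(5, 9)

First 4A:
Double-and-add on 4 = (100)₂. Start with A = (0, 20) for the leading 1-bit.
double: tangent at (0, 20): λ = (3·0² + 29)/(2·20) ≡ 29/9. 9⁻¹ ≡ 7 (mod 31), so λ ≡ 29·7 ≡ 17.
  x = λ² - 0 - 0 = 289 - 0 ≡ 10; y = λ·(0 - 10) - 20 ≡ 27. → (10, 27)
double: tangent at (10, 27): λ = (3·10² + 29)/(2·27) ≡ 19/23. 23⁻¹ ≡ 27 (mod 31) since 23·27 = 621 ≡ 1, so λ ≡ 19·27 ≡ 17.
  x = λ² - 10 - 10 = 289 - 20 ≡ 21; y = λ·(10 - 21) - 27 ≡ 3. → (21, 3)
4A = (21, 3).
Next 2B:
Repeated addition: build up to 2B.
2B: tangent at (14, 27): λ = (3·14² + 29)/(2·27) ≡ 28/23. 23⁻¹ ≡ 27 (mod 31) since 23·27 = 621 ≡ 1, so λ ≡ 28·27 ≡ 12.
  x = λ² - 14 - 14 = 144 - 28 ≡ 23; y = λ·(14 - 23) - 27 ≡ 20. → (23, 20)
2B = (23, 20).
Finally 4A + 2B:
(21, 3) + (23, 20). λ = (20 - 3)/(23 - 21) ≡ 17/2 mod 31. 2⁻¹ ≡ 16 (mod 31), so λ ≡ 24.
  x = λ² - 21 - 23 = 576 - 44 ≡ 5; y = λ·(21 - 5) - 3 ≡ 9. → (5, 9)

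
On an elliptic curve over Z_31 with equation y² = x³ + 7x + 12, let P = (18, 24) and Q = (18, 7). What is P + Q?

The two points share x = 18 and their y-coordinates satisfy 24 + 7 ≡ 0 (mod 31), so they are inverses. Their sum is ∞.

O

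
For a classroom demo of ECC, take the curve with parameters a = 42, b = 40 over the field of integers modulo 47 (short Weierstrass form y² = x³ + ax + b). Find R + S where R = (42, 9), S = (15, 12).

(42, 9) + (15, 12). λ = (12 - 9)/(15 - 42) ≡ 3/20 mod 47. 20⁻¹ ≡ 40 (mod 47), so λ ≡ 26.
  x = λ² - 42 - 15 = 676 - 57 ≡ 8; y = λ·(42 - 8) - 9 ≡ 29. → (8, 29)

(8, 29)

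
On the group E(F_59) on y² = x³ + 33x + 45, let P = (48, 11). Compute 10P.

Double-and-add on 10 = (1010)₂. Start with P = (48, 11) for the leading 1-bit.
double: tangent at (48, 11): λ = (3·48² + 33)/(2·11) ≡ 42/22. 22⁻¹ ≡ 51 (mod 59), so λ ≡ 42·51 ≡ 18.
  x = λ² - 48 - 48 = 324 - 96 ≡ 51; y = λ·(48 - 51) - 11 ≡ 53. → (51, 53)
double: tangent at (51, 53): λ = (3·51² + 33)/(2·53) ≡ 48/47. 47⁻¹ ≡ 54 (mod 59) since 47·54 = 2538 ≡ 1, so λ ≡ 48·54 ≡ 55.
  x = λ² - 51 - 51 = 3025 - 102 ≡ 32; y = λ·(51 - 32) - 53 ≡ 48. → (32, 48)
add P: (32, 48) + (48, 11). λ = (11 - 48)/(48 - 32) ≡ 22/16 mod 59. 16⁻¹ ≡ 48 (mod 59) since 16·48 = 768 ≡ 1, so λ ≡ 53.
  x = λ² - 32 - 48 = 2809 - 80 ≡ 15; y = λ·(32 - 15) - 48 ≡ 27. → (15, 27)
double: tangent at (15, 27): λ = (3·15² + 33)/(2·27) ≡ 0/54. 54⁻¹ ≡ 47 (mod 59) since 54·47 = 2538 ≡ 1, so λ ≡ 0·47 ≡ 0.
  x = λ² - 15 - 15 = 0 - 30 ≡ 29; y = λ·(15 - 29) - 27 ≡ 32. → (29, 32)

(29, 32)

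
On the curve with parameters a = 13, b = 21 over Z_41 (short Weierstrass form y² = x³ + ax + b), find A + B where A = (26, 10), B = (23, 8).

(26, 10) + (23, 8). λ = (8 - 10)/(23 - 26) ≡ 39/38 mod 41. 38⁻¹ ≡ 27 (mod 41), so λ ≡ 28.
  x = λ² - 26 - 23 = 784 - 49 ≡ 38; y = λ·(26 - 38) - 10 ≡ 23. → (38, 23)

(38, 23)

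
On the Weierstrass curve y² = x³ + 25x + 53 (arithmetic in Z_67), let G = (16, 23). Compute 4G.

Repeated addition: build up to 4G.
2G: tangent at (16, 23): λ = (3·16² + 25)/(2·23) ≡ 56/46. 46⁻¹ ≡ 51 (mod 67), so λ ≡ 56·51 ≡ 42.
  x = λ² - 16 - 16 = 1764 - 32 ≡ 57; y = λ·(16 - 57) - 23 ≡ 64. → (57, 64)
3G: (57, 64) + (16, 23). λ = (23 - 64)/(16 - 57) ≡ 26/26 mod 67. 26⁻¹ ≡ 49 (mod 67), so λ ≡ 1.
  x = λ² - 57 - 16 = 1 - 73 ≡ 62; y = λ·(57 - 62) - 64 ≡ 65. → (62, 65)
4G: (62, 65) + (16, 23). λ = (23 - 65)/(16 - 62) ≡ 25/21 mod 67. 21⁻¹ ≡ 16 (mod 67), so λ ≡ 65.
  x = λ² - 62 - 16 = 4225 - 78 ≡ 60; y = λ·(62 - 60) - 65 ≡ 65. → (60, 65)

(60, 65)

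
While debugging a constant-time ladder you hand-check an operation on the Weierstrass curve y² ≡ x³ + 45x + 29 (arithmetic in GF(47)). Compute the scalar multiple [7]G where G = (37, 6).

Double-and-add on 7 = (111)₂. Start with G = (37, 6) for the leading 1-bit.
double: tangent at (37, 6): λ = (3·37² + 45)/(2·6) ≡ 16/12. 12⁻¹ ≡ 4 (mod 47), so λ ≡ 16·4 ≡ 17.
  x = λ² - 37 - 37 = 289 - 74 ≡ 27; y = λ·(37 - 27) - 6 ≡ 23. → (27, 23)
add G: (27, 23) + (37, 6). λ = (6 - 23)/(37 - 27) ≡ 30/10 mod 47. 10⁻¹ ≡ 33 (mod 47) since 10·33 = 330 ≡ 1, so λ ≡ 3.
  x = λ² - 27 - 37 = 9 - 64 ≡ 39; y = λ·(27 - 39) - 23 ≡ 35. → (39, 35)
double: tangent at (39, 35): λ = (3·39² + 45)/(2·35) ≡ 2/23. 23⁻¹ ≡ 45 (mod 47), so λ ≡ 2·45 ≡ 43.
  x = λ² - 39 - 39 = 1849 - 78 ≡ 32; y = λ·(39 - 32) - 35 ≡ 31. → (32, 31)
add G: (32, 31) + (37, 6). λ = (6 - 31)/(37 - 32) ≡ 22/5 mod 47. 5⁻¹ ≡ 19 (mod 47), so λ ≡ 42.
  x = λ² - 32 - 37 = 1764 - 69 ≡ 3; y = λ·(32 - 3) - 31 ≡ 12. → (3, 12)

(3, 12)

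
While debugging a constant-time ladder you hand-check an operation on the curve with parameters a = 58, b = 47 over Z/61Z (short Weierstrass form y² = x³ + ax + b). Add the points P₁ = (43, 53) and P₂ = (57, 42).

(43, 53) + (57, 42). λ = (42 - 53)/(57 - 43) ≡ 50/14 mod 61. 14⁻¹ ≡ 48 (mod 61) since 14·48 = 672 ≡ 1, so λ ≡ 21.
  x = λ² - 43 - 57 = 441 - 100 ≡ 36; y = λ·(43 - 36) - 53 ≡ 33. → (36, 33)

(36, 33)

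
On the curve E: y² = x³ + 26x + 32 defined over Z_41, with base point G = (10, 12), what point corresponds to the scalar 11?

(1, 31)

Double-and-add on 11 = (1011)₂. Start with G = (10, 12) for the leading 1-bit.
double: tangent at (10, 12): λ = (3·10² + 26)/(2·12) ≡ 39/24. 24⁻¹ ≡ 12 (mod 41), so λ ≡ 39·12 ≡ 17.
  x = λ² - 10 - 10 = 289 - 20 ≡ 23; y = λ·(10 - 23) - 12 ≡ 13. → (23, 13)
double: tangent at (23, 13): λ = (3·23² + 26)/(2·13) ≡ 14/26. 26⁻¹ ≡ 30 (mod 41) since 26·30 = 780 ≡ 1, so λ ≡ 14·30 ≡ 10.
  x = λ² - 23 - 23 = 100 - 46 ≡ 13; y = λ·(23 - 13) - 13 ≡ 5. → (13, 5)
add G: (13, 5) + (10, 12). λ = (12 - 5)/(10 - 13) ≡ 7/38 mod 41. 38⁻¹ ≡ 27 (mod 41) since 38·27 = 1026 ≡ 1, so λ ≡ 25.
  x = λ² - 13 - 10 = 625 - 23 ≡ 28; y = λ·(13 - 28) - 5 ≡ 30. → (28, 30)
double: tangent at (28, 30): λ = (3·28² + 26)/(2·30) ≡ 0/19. 19⁻¹ ≡ 13 (mod 41) since 19·13 = 247 ≡ 1, so λ ≡ 0·13 ≡ 0.
  x = λ² - 28 - 28 = 0 - 56 ≡ 26; y = λ·(28 - 26) - 30 ≡ 11. → (26, 11)
add G: (26, 11) + (10, 12). λ = (12 - 11)/(10 - 26) ≡ 1/25 mod 41. 25⁻¹ ≡ 23 (mod 41) since 25·23 = 575 ≡ 1, so λ ≡ 23.
  x = λ² - 26 - 10 = 529 - 36 ≡ 1; y = λ·(26 - 1) - 11 ≡ 31. → (1, 31)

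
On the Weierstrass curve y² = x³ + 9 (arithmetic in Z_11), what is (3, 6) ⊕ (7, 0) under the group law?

(3, 6) + (7, 0). λ = (0 - 6)/(7 - 3) ≡ 5/4 mod 11. 4⁻¹ ≡ 3 (mod 11), so λ ≡ 4.
  x = λ² - 3 - 7 = 16 - 10 ≡ 6; y = λ·(3 - 6) - 6 ≡ 4. → (6, 4)

(6, 4)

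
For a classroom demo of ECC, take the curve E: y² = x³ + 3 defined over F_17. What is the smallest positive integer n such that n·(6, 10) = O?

2P: tangent at (6, 10): λ = (3·6² + 0)/(2·10) ≡ 6/3. 3⁻¹ ≡ 6 (mod 17), so λ ≡ 6·6 ≡ 2.
  x = λ² - 6 - 6 = 4 - 12 ≡ 9; y = λ·(6 - 9) - 10 ≡ 1. → (9, 1)
3P: (9, 1) + (6, 10). λ = (10 - 1)/(6 - 9) ≡ 9/14 mod 17. 14⁻¹ ≡ 11 (mod 17), so λ ≡ 14.
  x = λ² - 9 - 6 = 196 - 15 ≡ 11; y = λ·(9 - 11) - 1 ≡ 5. → (11, 5)
4P: (11, 5) + (6, 10). λ = (10 - 5)/(6 - 11) ≡ 5/12 mod 17. 12⁻¹ ≡ 10 (mod 17), so λ ≡ 16.
  x = λ² - 11 - 6 = 256 - 17 ≡ 1; y = λ·(11 - 1) - 5 ≡ 2. → (1, 2)
5P: (1, 2) + (6, 10). λ = (10 - 2)/(6 - 1) ≡ 8/5 mod 17. 5⁻¹ ≡ 7 (mod 17), so λ ≡ 5.
  x = λ² - 1 - 6 = 25 - 7 ≡ 1; y = λ·(1 - 1) - 2 ≡ 15. → (1, 15)
6P: (1, 15) + (6, 10). λ = (10 - 15)/(6 - 1) ≡ 12/5 mod 17. 5⁻¹ ≡ 7 (mod 17) since 5·7 = 35 ≡ 1, so λ ≡ 16.
  x = λ² - 1 - 6 = 256 - 7 ≡ 11; y = λ·(1 - 11) - 15 ≡ 12. → (11, 12)
7P: (11, 12) + (6, 10). λ = (10 - 12)/(6 - 11) ≡ 15/12 mod 17. 12⁻¹ ≡ 10 (mod 17), so λ ≡ 14.
  x = λ² - 11 - 6 = 196 - 17 ≡ 9; y = λ·(11 - 9) - 12 ≡ 16. → (9, 16)
8P: (9, 16) + (6, 10). λ = (10 - 16)/(6 - 9) ≡ 11/14 mod 17. 14⁻¹ ≡ 11 (mod 17) since 14·11 = 154 ≡ 1, so λ ≡ 2.
  x = λ² - 9 - 6 = 4 - 15 ≡ 6; y = λ·(9 - 6) - 16 ≡ 7. → (6, 7)
9P: (6, 7) + (6, 10): same x and y₁ ≡ -y₂, so the sum is O.
9P = O, so the order is 9.

9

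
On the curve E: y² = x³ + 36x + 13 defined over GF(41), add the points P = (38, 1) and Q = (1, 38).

(38, 1) + (1, 38). λ = (38 - 1)/(1 - 38) ≡ 37/4 mod 41. 4⁻¹ ≡ 31 (mod 41) since 4·31 = 124 ≡ 1, so λ ≡ 40.
  x = λ² - 38 - 1 = 1600 - 39 ≡ 3; y = λ·(38 - 3) - 1 ≡ 5. → (3, 5)

(3, 5)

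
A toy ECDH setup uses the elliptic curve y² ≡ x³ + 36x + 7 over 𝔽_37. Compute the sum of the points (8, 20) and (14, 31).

(5, 4)

(8, 20) + (14, 31). λ = (31 - 20)/(14 - 8) ≡ 11/6 mod 37. 6⁻¹ ≡ 31 (mod 37) since 6·31 = 186 ≡ 1, so λ ≡ 8.
  x = λ² - 8 - 14 = 64 - 22 ≡ 5; y = λ·(8 - 5) - 20 ≡ 4. → (5, 4)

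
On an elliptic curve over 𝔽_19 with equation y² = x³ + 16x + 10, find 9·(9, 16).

Write P = (9, 16).
Repeated addition: build up to 9P.
2P: tangent at (9, 16): λ = (3·9² + 16)/(2·16) ≡ 12/13. 13⁻¹ ≡ 3 (mod 19), so λ ≡ 12·3 ≡ 17.
  x = λ² - 9 - 9 = 289 - 18 ≡ 5; y = λ·(9 - 5) - 16 ≡ 14. → (5, 14)
3P: (5, 14) + (9, 16). λ = (16 - 14)/(9 - 5) ≡ 2/4 mod 19. 4⁻¹ ≡ 5 (mod 19), so λ ≡ 10.
  x = λ² - 5 - 9 = 100 - 14 ≡ 10; y = λ·(5 - 10) - 14 ≡ 12. → (10, 12)
4P: (10, 12) + (9, 16). λ = (16 - 12)/(9 - 10) ≡ 4/18 mod 19. 18⁻¹ ≡ 18 (mod 19), so λ ≡ 15.
  x = λ² - 10 - 9 = 225 - 19 ≡ 16; y = λ·(10 - 16) - 12 ≡ 12. → (16, 12)
5P: (16, 12) + (9, 16). λ = (16 - 12)/(9 - 16) ≡ 4/12 mod 19. 12⁻¹ ≡ 8 (mod 19), so λ ≡ 13.
  x = λ² - 16 - 9 = 169 - 25 ≡ 11; y = λ·(16 - 11) - 12 ≡ 15. → (11, 15)
6P: (11, 15) + (9, 16). λ = (16 - 15)/(9 - 11) ≡ 1/17 mod 19. 17⁻¹ ≡ 9 (mod 19) since 17·9 = 153 ≡ 1, so λ ≡ 9.
  x = λ² - 11 - 9 = 81 - 20 ≡ 4; y = λ·(11 - 4) - 15 ≡ 10. → (4, 10)
7P: (4, 10) + (9, 16). λ = (16 - 10)/(9 - 4) ≡ 6/5 mod 19. 5⁻¹ ≡ 4 (mod 19) since 5·4 = 20 ≡ 1, so λ ≡ 5.
  x = λ² - 4 - 9 = 25 - 13 ≡ 12; y = λ·(4 - 12) - 10 ≡ 7. → (12, 7)
8P: (12, 7) + (9, 16). λ = (16 - 7)/(9 - 12) ≡ 9/16 mod 19. 16⁻¹ ≡ 6 (mod 19), so λ ≡ 16.
  x = λ² - 12 - 9 = 256 - 21 ≡ 7; y = λ·(12 - 7) - 7 ≡ 16. → (7, 16)
9P: (7, 16) + (9, 16). λ = (16 - 16)/(9 - 7) ≡ 0/2 mod 19. 2⁻¹ ≡ 10 (mod 19), so λ ≡ 0.
  x = λ² - 7 - 9 = 0 - 16 ≡ 3; y = λ·(7 - 3) - 16 ≡ 3. → (3, 3)

(3, 3)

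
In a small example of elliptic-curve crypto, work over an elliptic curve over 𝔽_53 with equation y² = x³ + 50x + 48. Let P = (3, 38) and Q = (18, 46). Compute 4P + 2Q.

(37, 44)

First 4P:
Double-and-add on 4 = (100)₂. Start with P = (3, 38) for the leading 1-bit.
double: tangent at (3, 38): λ = (3·3² + 50)/(2·38) ≡ 24/23. 23⁻¹ ≡ 30 (mod 53), so λ ≡ 24·30 ≡ 31.
  x = λ² - 3 - 3 = 961 - 6 ≡ 1; y = λ·(3 - 1) - 38 ≡ 24. → (1, 24)
double: tangent at (1, 24): λ = (3·1² + 50)/(2·24) ≡ 0/48. 48⁻¹ ≡ 21 (mod 53), so λ ≡ 0·21 ≡ 0.
  x = λ² - 1 - 1 = 0 - 2 ≡ 51; y = λ·(1 - 51) - 24 ≡ 29. → (51, 29)
4P = (51, 29).
Next 2Q:
Repeated addition: build up to 2Q.
2Q: tangent at (18, 46): λ = (3·18² + 50)/(2·46) ≡ 15/39. 39⁻¹ ≡ 34 (mod 53), so λ ≡ 15·34 ≡ 33.
  x = λ² - 18 - 18 = 1089 - 36 ≡ 46; y = λ·(18 - 46) - 46 ≡ 37. → (46, 37)
2Q = (46, 37).
Finally 4P + 2Q:
(51, 29) + (46, 37). λ = (37 - 29)/(46 - 51) ≡ 8/48 mod 53. 48⁻¹ ≡ 21 (mod 53), so λ ≡ 9.
  x = λ² - 51 - 46 = 81 - 97 ≡ 37; y = λ·(51 - 37) - 29 ≡ 44. → (37, 44)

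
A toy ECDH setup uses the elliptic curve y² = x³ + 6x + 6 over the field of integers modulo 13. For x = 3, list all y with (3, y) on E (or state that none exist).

x³ + 6x + 6 = 51 ≡ 12 (mod 13).
Square roots of 12 mod 13: 5 and 8 (since 5² = 25 ≡ 12).

5, 8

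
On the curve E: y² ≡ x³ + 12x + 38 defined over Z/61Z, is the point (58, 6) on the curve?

y² = 6² ≡ 36; x³ + 12x + 38 = 195846 ≡ 36 (mod 61). 36 = 36.

yes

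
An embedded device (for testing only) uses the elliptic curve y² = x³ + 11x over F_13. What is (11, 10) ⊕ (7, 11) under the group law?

(4, 11)

(11, 10) + (7, 11). λ = (11 - 10)/(7 - 11) ≡ 1/9 mod 13. 9⁻¹ ≡ 3 (mod 13) since 9·3 = 27 ≡ 1, so λ ≡ 3.
  x = λ² - 11 - 7 = 9 - 18 ≡ 4; y = λ·(11 - 4) - 10 ≡ 11. → (4, 11)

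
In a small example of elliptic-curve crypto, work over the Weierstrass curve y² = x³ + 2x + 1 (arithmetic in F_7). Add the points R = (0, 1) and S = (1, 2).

(0, 1) + (1, 2). λ = (2 - 1)/(1 - 0) ≡ 1/1 mod 7. 1⁻¹ ≡ 1 (mod 7), so λ ≡ 1.
  x = λ² - 0 - 1 = 1 - 1 ≡ 0; y = λ·(0 - 0) - 1 ≡ 6. → (0, 6)

(0, 6)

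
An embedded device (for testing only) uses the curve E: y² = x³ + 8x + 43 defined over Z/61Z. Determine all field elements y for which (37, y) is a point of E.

22, 39

x³ + 8x + 43 = 50992 ≡ 57 (mod 61).
Square roots of 57 mod 61: 22 and 39 (since 22² = 484 ≡ 57).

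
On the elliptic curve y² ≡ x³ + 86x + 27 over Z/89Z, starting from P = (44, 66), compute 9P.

Repeated addition: build up to 9P.
2P: tangent at (44, 66): λ = (3·44² + 86)/(2·66) ≡ 20/43. 43⁻¹ ≡ 29 (mod 89) since 43·29 = 1247 ≡ 1, so λ ≡ 20·29 ≡ 46.
  x = λ² - 44 - 44 = 2116 - 88 ≡ 70; y = λ·(44 - 70) - 66 ≡ 73. → (70, 73)
3P: (70, 73) + (44, 66). λ = (66 - 73)/(44 - 70) ≡ 82/63 mod 89. 63⁻¹ ≡ 65 (mod 89) since 63·65 = 4095 ≡ 1, so λ ≡ 79.
  x = λ² - 70 - 44 = 6241 - 114 ≡ 75; y = λ·(70 - 75) - 73 ≡ 66. → (75, 66)
4P: (75, 66) + (44, 66). λ = (66 - 66)/(44 - 75) ≡ 0/58 mod 89. 58⁻¹ ≡ 66 (mod 89), so λ ≡ 0.
  x = λ² - 75 - 44 = 0 - 119 ≡ 59; y = λ·(75 - 59) - 66 ≡ 23. → (59, 23)
5P: (59, 23) + (44, 66). λ = (66 - 23)/(44 - 59) ≡ 43/74 mod 89. 74⁻¹ ≡ 83 (mod 89) since 74·83 = 6142 ≡ 1, so λ ≡ 9.
  x = λ² - 59 - 44 = 81 - 103 ≡ 67; y = λ·(59 - 67) - 23 ≡ 83. → (67, 83)
6P: (67, 83) + (44, 66). λ = (66 - 83)/(44 - 67) ≡ 72/66 mod 89. 66⁻¹ ≡ 58 (mod 89), so λ ≡ 82.
  x = λ² - 67 - 44 = 6724 - 111 ≡ 27; y = λ·(67 - 27) - 83 ≡ 82. → (27, 82)
7P: (27, 82) + (44, 66). λ = (66 - 82)/(44 - 27) ≡ 73/17 mod 89. 17⁻¹ ≡ 21 (mod 89), so λ ≡ 20.
  x = λ² - 27 - 44 = 400 - 71 ≡ 62; y = λ·(27 - 62) - 82 ≡ 19. → (62, 19)
8P: (62, 19) + (44, 66). λ = (66 - 19)/(44 - 62) ≡ 47/71 mod 89. 71⁻¹ ≡ 84 (mod 89) since 71·84 = 5964 ≡ 1, so λ ≡ 32.
  x = λ² - 62 - 44 = 1024 - 106 ≡ 28; y = λ·(62 - 28) - 19 ≡ 1. → (28, 1)
9P: (28, 1) + (44, 66). λ = (66 - 1)/(44 - 28) ≡ 65/16 mod 89. 16⁻¹ ≡ 39 (mod 89), so λ ≡ 43.
  x = λ² - 28 - 44 = 1849 - 72 ≡ 86; y = λ·(28 - 86) - 1 ≡ 86. → (86, 86)

(86, 86)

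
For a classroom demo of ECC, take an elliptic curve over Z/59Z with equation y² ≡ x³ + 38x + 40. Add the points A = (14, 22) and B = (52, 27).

(55, 58)

(14, 22) + (52, 27). λ = (27 - 22)/(52 - 14) ≡ 5/38 mod 59. 38⁻¹ ≡ 14 (mod 59) since 38·14 = 532 ≡ 1, so λ ≡ 11.
  x = λ² - 14 - 52 = 121 - 66 ≡ 55; y = λ·(14 - 55) - 22 ≡ 58. → (55, 58)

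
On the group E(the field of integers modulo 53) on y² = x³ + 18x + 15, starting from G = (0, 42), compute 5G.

(0, 42)

Repeated addition: build up to 5G.
2G: tangent at (0, 42): λ = (3·0² + 18)/(2·42) ≡ 18/31. 31⁻¹ ≡ 12 (mod 53) since 31·12 = 372 ≡ 1, so λ ≡ 18·12 ≡ 4.
  x = λ² - 0 - 0 = 16 - 0 ≡ 16; y = λ·(0 - 16) - 42 ≡ 0. → (16, 0)
3G: (16, 0) + (0, 42). λ = (42 - 0)/(0 - 16) ≡ 42/37 mod 53. 37⁻¹ ≡ 43 (mod 53) since 37·43 = 1591 ≡ 1, so λ ≡ 4.
  x = λ² - 16 - 0 = 16 - 16 ≡ 0; y = λ·(16 - 0) - 0 ≡ 11. → (0, 11)
4G: (0, 11) + (0, 42): same x and y₁ ≡ -y₂, so the sum is O.
5G: O + (0, 42) = (0, 42) (identity).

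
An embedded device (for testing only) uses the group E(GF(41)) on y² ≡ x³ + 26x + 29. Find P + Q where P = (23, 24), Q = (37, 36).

(23, 24) + (37, 36). λ = (36 - 24)/(37 - 23) ≡ 12/14 mod 41. 14⁻¹ ≡ 3 (mod 41), so λ ≡ 36.
  x = λ² - 23 - 37 = 1296 - 60 ≡ 6; y = λ·(23 - 6) - 24 ≡ 14. → (6, 14)

(6, 14)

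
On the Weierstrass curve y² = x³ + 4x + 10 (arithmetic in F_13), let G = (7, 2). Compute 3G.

Repeated addition: build up to 3G.
2G: tangent at (7, 2): λ = (3·7² + 4)/(2·2) ≡ 8/4. 4⁻¹ ≡ 10 (mod 13) since 4·10 = 40 ≡ 1, so λ ≡ 8·10 ≡ 2.
  x = λ² - 7 - 7 = 4 - 14 ≡ 3; y = λ·(7 - 3) - 2 ≡ 6. → (3, 6)
3G: (3, 6) + (7, 2). λ = (2 - 6)/(7 - 3) ≡ 9/4 mod 13. 4⁻¹ ≡ 10 (mod 13), so λ ≡ 12.
  x = λ² - 3 - 7 = 144 - 10 ≡ 4; y = λ·(3 - 4) - 6 ≡ 8. → (4, 8)

(4, 8)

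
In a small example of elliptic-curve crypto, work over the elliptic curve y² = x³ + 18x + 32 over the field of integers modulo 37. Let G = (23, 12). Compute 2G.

(25, 30)

tangent at (23, 12): λ = (3·23² + 18)/(2·12) ≡ 14/24. 24⁻¹ ≡ 17 (mod 37), so λ ≡ 14·17 ≡ 16.
  x = λ² - 23 - 23 = 256 - 46 ≡ 25; y = λ·(23 - 25) - 12 ≡ 30. → (25, 30)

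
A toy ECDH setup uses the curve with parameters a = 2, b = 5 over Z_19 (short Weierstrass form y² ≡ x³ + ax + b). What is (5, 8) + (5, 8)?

(7, 18)

tangent at (5, 8): λ = (3·5² + 2)/(2·8) ≡ 1/16. 16⁻¹ ≡ 6 (mod 19) since 16·6 = 96 ≡ 1, so λ ≡ 1·6 ≡ 6.
  x = λ² - 5 - 5 = 36 - 10 ≡ 7; y = λ·(5 - 7) - 8 ≡ 18. → (7, 18)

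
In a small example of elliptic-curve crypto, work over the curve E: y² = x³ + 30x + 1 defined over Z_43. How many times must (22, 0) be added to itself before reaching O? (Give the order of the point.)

2P: (22, 0) + (22, 0): same x and y₁ ≡ -y₂, so the sum is O.
2P = O, so the order is 2.

2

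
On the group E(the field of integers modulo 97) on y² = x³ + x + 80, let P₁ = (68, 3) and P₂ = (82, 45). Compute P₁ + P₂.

(68, 3) + (82, 45). λ = (45 - 3)/(82 - 68) ≡ 42/14 mod 97. 14⁻¹ ≡ 7 (mod 97) since 14·7 = 98 ≡ 1, so λ ≡ 3.
  x = λ² - 68 - 82 = 9 - 150 ≡ 53; y = λ·(68 - 53) - 3 ≡ 42. → (53, 42)

(53, 42)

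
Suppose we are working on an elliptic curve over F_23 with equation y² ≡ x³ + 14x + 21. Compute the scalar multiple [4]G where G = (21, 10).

(19, 19)

Double-and-add on 4 = (100)₂. Start with G = (21, 10) for the leading 1-bit.
double: tangent at (21, 10): λ = (3·21² + 14)/(2·10) ≡ 3/20. 20⁻¹ ≡ 15 (mod 23) since 20·15 = 300 ≡ 1, so λ ≡ 3·15 ≡ 22.
  x = λ² - 21 - 21 = 484 - 42 ≡ 5; y = λ·(21 - 5) - 10 ≡ 20. → (5, 20)
double: tangent at (5, 20): λ = (3·5² + 14)/(2·20) ≡ 20/17. 17⁻¹ ≡ 19 (mod 23), so λ ≡ 20·19 ≡ 12.
  x = λ² - 5 - 5 = 144 - 10 ≡ 19; y = λ·(5 - 19) - 20 ≡ 19. → (19, 19)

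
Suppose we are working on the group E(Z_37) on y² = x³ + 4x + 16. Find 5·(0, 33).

(33, 11)

Write G = (0, 33).
Double-and-add on 5 = (101)₂. Start with G = (0, 33) for the leading 1-bit.
double: tangent at (0, 33): λ = (3·0² + 4)/(2·33) ≡ 4/29. 29⁻¹ ≡ 23 (mod 37) since 29·23 = 667 ≡ 1, so λ ≡ 4·23 ≡ 18.
  x = λ² - 0 - 0 = 324 - 0 ≡ 28; y = λ·(0 - 28) - 33 ≡ 18. → (28, 18)
double: tangent at (28, 18): λ = (3·28² + 4)/(2·18) ≡ 25/36. 36⁻¹ ≡ 36 (mod 37), so λ ≡ 25·36 ≡ 12.
  x = λ² - 28 - 28 = 144 - 56 ≡ 14; y = λ·(28 - 14) - 18 ≡ 2. → (14, 2)
add G: (14, 2) + (0, 33). λ = (33 - 2)/(0 - 14) ≡ 31/23 mod 37. 23⁻¹ ≡ 29 (mod 37), so λ ≡ 11.
  x = λ² - 14 - 0 = 121 - 14 ≡ 33; y = λ·(14 - 33) - 2 ≡ 11. → (33, 11)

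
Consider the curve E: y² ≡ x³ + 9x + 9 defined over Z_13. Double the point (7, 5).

(12, 8)

tangent at (7, 5): λ = (3·7² + 9)/(2·5) ≡ 0/10. 10⁻¹ ≡ 4 (mod 13), so λ ≡ 0·4 ≡ 0.
  x = λ² - 7 - 7 = 0 - 14 ≡ 12; y = λ·(7 - 12) - 5 ≡ 8. → (12, 8)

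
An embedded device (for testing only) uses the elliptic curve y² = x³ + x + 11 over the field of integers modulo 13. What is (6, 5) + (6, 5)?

tangent at (6, 5): λ = (3·6² + 1)/(2·5) ≡ 5/10. 10⁻¹ ≡ 4 (mod 13), so λ ≡ 5·4 ≡ 7.
  x = λ² - 6 - 6 = 49 - 12 ≡ 11; y = λ·(6 - 11) - 5 ≡ 12. → (11, 12)

(11, 12)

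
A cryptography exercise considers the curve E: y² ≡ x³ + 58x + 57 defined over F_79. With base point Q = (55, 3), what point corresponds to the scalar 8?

Double-and-add on 8 = (1000)₂. Start with Q = (55, 3) for the leading 1-bit.
double: tangent at (55, 3): λ = (3·55² + 58)/(2·3) ≡ 48/6. 6⁻¹ ≡ 66 (mod 79) since 6·66 = 396 ≡ 1, so λ ≡ 48·66 ≡ 8.
  x = λ² - 55 - 55 = 64 - 110 ≡ 33; y = λ·(55 - 33) - 3 ≡ 15. → (33, 15)
double: tangent at (33, 15): λ = (3·33² + 58)/(2·15) ≡ 7/30. 30⁻¹ ≡ 29 (mod 79), so λ ≡ 7·29 ≡ 45.
  x = λ² - 33 - 33 = 2025 - 66 ≡ 63; y = λ·(33 - 63) - 15 ≡ 57. → (63, 57)
double: tangent at (63, 57): λ = (3·63² + 58)/(2·57) ≡ 36/35. 35⁻¹ ≡ 70 (mod 79) since 35·70 = 2450 ≡ 1, so λ ≡ 36·70 ≡ 71.
  x = λ² - 63 - 63 = 5041 - 126 ≡ 17; y = λ·(63 - 17) - 57 ≡ 49. → (17, 49)

(17, 49)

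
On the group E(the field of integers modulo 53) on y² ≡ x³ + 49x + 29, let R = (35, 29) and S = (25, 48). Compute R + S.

(35, 29) + (25, 48). λ = (48 - 29)/(25 - 35) ≡ 19/43 mod 53. 43⁻¹ ≡ 37 (mod 53) since 43·37 = 1591 ≡ 1, so λ ≡ 14.
  x = λ² - 35 - 25 = 196 - 60 ≡ 30; y = λ·(35 - 30) - 29 ≡ 41. → (30, 41)

(30, 41)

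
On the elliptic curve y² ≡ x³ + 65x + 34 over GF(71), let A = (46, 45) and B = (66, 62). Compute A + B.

(38, 47)

(46, 45) + (66, 62). λ = (62 - 45)/(66 - 46) ≡ 17/20 mod 71. 20⁻¹ ≡ 32 (mod 71), so λ ≡ 47.
  x = λ² - 46 - 66 = 2209 - 112 ≡ 38; y = λ·(46 - 38) - 45 ≡ 47. → (38, 47)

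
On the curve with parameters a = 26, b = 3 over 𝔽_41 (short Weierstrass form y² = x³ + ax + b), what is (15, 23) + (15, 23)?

(10, 22)

tangent at (15, 23): λ = (3·15² + 26)/(2·23) ≡ 4/5. 5⁻¹ ≡ 33 (mod 41) since 5·33 = 165 ≡ 1, so λ ≡ 4·33 ≡ 9.
  x = λ² - 15 - 15 = 81 - 30 ≡ 10; y = λ·(15 - 10) - 23 ≡ 22. → (10, 22)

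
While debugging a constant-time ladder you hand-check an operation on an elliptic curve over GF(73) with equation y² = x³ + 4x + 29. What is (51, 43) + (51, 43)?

tangent at (51, 43): λ = (3·51² + 4)/(2·43) ≡ 69/13. 13⁻¹ ≡ 45 (mod 73) since 13·45 = 585 ≡ 1, so λ ≡ 69·45 ≡ 39.
  x = λ² - 51 - 51 = 1521 - 102 ≡ 32; y = λ·(51 - 32) - 43 ≡ 41. → (32, 41)

(32, 41)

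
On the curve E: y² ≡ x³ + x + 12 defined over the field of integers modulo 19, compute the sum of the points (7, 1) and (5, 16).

(11, 10)

(7, 1) + (5, 16). λ = (16 - 1)/(5 - 7) ≡ 15/17 mod 19. 17⁻¹ ≡ 9 (mod 19), so λ ≡ 2.
  x = λ² - 7 - 5 = 4 - 12 ≡ 11; y = λ·(7 - 11) - 1 ≡ 10. → (11, 10)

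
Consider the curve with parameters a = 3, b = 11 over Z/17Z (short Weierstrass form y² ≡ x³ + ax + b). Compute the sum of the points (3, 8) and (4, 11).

(3, 8) + (4, 11). λ = (11 - 8)/(4 - 3) ≡ 3/1 mod 17. 1⁻¹ ≡ 1 (mod 17) since 1·1 = 1 ≡ 1, so λ ≡ 3.
  x = λ² - 3 - 4 = 9 - 7 ≡ 2; y = λ·(3 - 2) - 8 ≡ 12. → (2, 12)

(2, 12)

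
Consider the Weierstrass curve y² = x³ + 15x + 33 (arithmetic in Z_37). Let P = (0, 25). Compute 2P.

tangent at (0, 25): λ = (3·0² + 15)/(2·25) ≡ 15/13. 13⁻¹ ≡ 20 (mod 37), so λ ≡ 15·20 ≡ 4.
  x = λ² - 0 - 0 = 16 - 0 ≡ 16; y = λ·(0 - 16) - 25 ≡ 22. → (16, 22)

(16, 22)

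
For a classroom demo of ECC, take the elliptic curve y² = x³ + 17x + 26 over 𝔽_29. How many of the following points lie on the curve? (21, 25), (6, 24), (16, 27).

(21, 25): 25² ≡ 16, rhs ≡ 16 → on.
(6, 24): 24² ≡ 25, rhs ≡ 25 → on.
(16, 27): 27² ≡ 4, rhs ≡ 15 → off.

2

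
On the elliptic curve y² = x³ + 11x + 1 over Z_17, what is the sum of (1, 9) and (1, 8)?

O

The two points share x = 1 and their y-coordinates satisfy 9 + 8 ≡ 0 (mod 17), so they are inverses. Their sum is ∞.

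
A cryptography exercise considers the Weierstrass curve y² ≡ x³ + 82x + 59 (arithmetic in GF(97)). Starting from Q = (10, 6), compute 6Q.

Double-and-add on 6 = (110)₂. Start with Q = (10, 6) for the leading 1-bit.
double: tangent at (10, 6): λ = (3·10² + 82)/(2·6) ≡ 91/12. 12⁻¹ ≡ 89 (mod 97), so λ ≡ 91·89 ≡ 48.
  x = λ² - 10 - 10 = 2304 - 20 ≡ 53; y = λ·(10 - 53) - 6 ≡ 64. → (53, 64)
add Q: (53, 64) + (10, 6). λ = (6 - 64)/(10 - 53) ≡ 39/54 mod 97. 54⁻¹ ≡ 9 (mod 97) since 54·9 = 486 ≡ 1, so λ ≡ 60.
  x = λ² - 53 - 10 = 3600 - 63 ≡ 45; y = λ·(53 - 45) - 64 ≡ 28. → (45, 28)
double: tangent at (45, 28): λ = (3·45² + 82)/(2·28) ≡ 46/56. 56⁻¹ ≡ 26 (mod 97), so λ ≡ 46·26 ≡ 32.
  x = λ² - 45 - 45 = 1024 - 90 ≡ 61; y = λ·(45 - 61) - 28 ≡ 42. → (61, 42)

(61, 42)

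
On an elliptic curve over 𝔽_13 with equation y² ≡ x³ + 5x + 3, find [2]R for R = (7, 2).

(0, 4)

tangent at (7, 2): λ = (3·7² + 5)/(2·2) ≡ 9/4. 4⁻¹ ≡ 10 (mod 13), so λ ≡ 9·10 ≡ 12.
  x = λ² - 7 - 7 = 144 - 14 ≡ 0; y = λ·(7 - 0) - 2 ≡ 4. → (0, 4)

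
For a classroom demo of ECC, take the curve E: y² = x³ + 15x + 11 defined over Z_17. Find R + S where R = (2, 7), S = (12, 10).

(7, 0)

(2, 7) + (12, 10). λ = (10 - 7)/(12 - 2) ≡ 3/10 mod 17. 10⁻¹ ≡ 12 (mod 17), so λ ≡ 2.
  x = λ² - 2 - 12 = 4 - 14 ≡ 7; y = λ·(2 - 7) - 7 ≡ 0. → (7, 0)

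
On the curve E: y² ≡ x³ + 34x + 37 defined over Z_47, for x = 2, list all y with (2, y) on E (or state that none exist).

none

x³ + 34x + 37 = 113 ≡ 19 (mod 47).
19 is a non-residue mod 47; no y exists.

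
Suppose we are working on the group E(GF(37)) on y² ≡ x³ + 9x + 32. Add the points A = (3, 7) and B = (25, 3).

(3, 7) + (25, 3). λ = (3 - 7)/(25 - 3) ≡ 33/22 mod 37. 22⁻¹ ≡ 32 (mod 37), so λ ≡ 20.
  x = λ² - 3 - 25 = 400 - 28 ≡ 2; y = λ·(3 - 2) - 7 ≡ 13. → (2, 13)

(2, 13)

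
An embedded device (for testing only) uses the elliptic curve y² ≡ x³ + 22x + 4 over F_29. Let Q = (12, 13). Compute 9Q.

Double-and-add on 9 = (1001)₂. Start with Q = (12, 13) for the leading 1-bit.
double: tangent at (12, 13): λ = (3·12² + 22)/(2·13) ≡ 19/26. 26⁻¹ ≡ 19 (mod 29), so λ ≡ 19·19 ≡ 13.
  x = λ² - 12 - 12 = 169 - 24 ≡ 0; y = λ·(12 - 0) - 13 ≡ 27. → (0, 27)
double: tangent at (0, 27): λ = (3·0² + 22)/(2·27) ≡ 22/25. 25⁻¹ ≡ 7 (mod 29) since 25·7 = 175 ≡ 1, so λ ≡ 22·7 ≡ 9.
  x = λ² - 0 - 0 = 81 - 0 ≡ 23; y = λ·(0 - 23) - 27 ≡ 27. → (23, 27)
double: tangent at (23, 27): λ = (3·23² + 22)/(2·27) ≡ 14/25. 25⁻¹ ≡ 7 (mod 29) since 25·7 = 175 ≡ 1, so λ ≡ 14·7 ≡ 11.
  x = λ² - 23 - 23 = 121 - 46 ≡ 17; y = λ·(23 - 17) - 27 ≡ 10. → (17, 10)
add Q: (17, 10) + (12, 13). λ = (13 - 10)/(12 - 17) ≡ 3/24 mod 29. 24⁻¹ ≡ 23 (mod 29), so λ ≡ 11.
  x = λ² - 17 - 12 = 121 - 29 ≡ 5; y = λ·(17 - 5) - 10 ≡ 6. → (5, 6)

(5, 6)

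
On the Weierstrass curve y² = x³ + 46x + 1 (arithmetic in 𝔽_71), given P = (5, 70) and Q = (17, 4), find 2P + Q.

(67, 26)

First 2P:
Repeated addition: build up to 2P.
2P: tangent at (5, 70): λ = (3·5² + 46)/(2·70) ≡ 50/69. 69⁻¹ ≡ 35 (mod 71) since 69·35 = 2415 ≡ 1, so λ ≡ 50·35 ≡ 46.
  x = λ² - 5 - 5 = 2116 - 10 ≡ 47; y = λ·(5 - 47) - 70 ≡ 57. → (47, 57)
2P = (47, 57).
Finally 2P + Q:
(47, 57) + (17, 4). λ = (4 - 57)/(17 - 47) ≡ 18/41 mod 71. 41⁻¹ ≡ 26 (mod 71), so λ ≡ 42.
  x = λ² - 47 - 17 = 1764 - 64 ≡ 67; y = λ·(47 - 67) - 57 ≡ 26. → (67, 26)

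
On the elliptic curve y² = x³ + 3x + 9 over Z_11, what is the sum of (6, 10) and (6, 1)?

O

The two points share x = 6 and their y-coordinates satisfy 10 + 1 ≡ 0 (mod 11), so they are inverses. Their sum is ∞.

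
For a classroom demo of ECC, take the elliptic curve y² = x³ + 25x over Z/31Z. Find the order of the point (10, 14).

8

2P: tangent at (10, 14): λ = (3·10² + 25)/(2·14) ≡ 15/28. 28⁻¹ ≡ 10 (mod 31), so λ ≡ 15·10 ≡ 26.
  x = λ² - 10 - 10 = 676 - 20 ≡ 5; y = λ·(10 - 5) - 14 ≡ 23. → (5, 23)
3P: (5, 23) + (10, 14). λ = (14 - 23)/(10 - 5) ≡ 22/5 mod 31. 5⁻¹ ≡ 25 (mod 31), so λ ≡ 23.
  x = λ² - 5 - 10 = 529 - 15 ≡ 18; y = λ·(5 - 18) - 23 ≡ 19. → (18, 19)
4P: (18, 19) + (10, 14). λ = (14 - 19)/(10 - 18) ≡ 26/23 mod 31. 23⁻¹ ≡ 27 (mod 31) since 23·27 = 621 ≡ 1, so λ ≡ 20.
  x = λ² - 18 - 10 = 400 - 28 ≡ 0; y = λ·(18 - 0) - 19 ≡ 0. → (0, 0)
5P: (0, 0) + (10, 14). λ = (14 - 0)/(10 - 0) ≡ 14/10 mod 31. 10⁻¹ ≡ 28 (mod 31) since 10·28 = 280 ≡ 1, so λ ≡ 20.
  x = λ² - 0 - 10 = 400 - 10 ≡ 18; y = λ·(0 - 18) - 0 ≡ 12. → (18, 12)
6P: (18, 12) + (10, 14). λ = (14 - 12)/(10 - 18) ≡ 2/23 mod 31. 23⁻¹ ≡ 27 (mod 31), so λ ≡ 23.
  x = λ² - 18 - 10 = 529 - 28 ≡ 5; y = λ·(18 - 5) - 12 ≡ 8. → (5, 8)
7P: (5, 8) + (10, 14). λ = (14 - 8)/(10 - 5) ≡ 6/5 mod 31. 5⁻¹ ≡ 25 (mod 31) since 5·25 = 125 ≡ 1, so λ ≡ 26.
  x = λ² - 5 - 10 = 676 - 15 ≡ 10; y = λ·(5 - 10) - 8 ≡ 17. → (10, 17)
8P: (10, 17) + (10, 14): same x and y₁ ≡ -y₂, so the sum is the point at infinity.
8P = the point at infinity, so the order is 8.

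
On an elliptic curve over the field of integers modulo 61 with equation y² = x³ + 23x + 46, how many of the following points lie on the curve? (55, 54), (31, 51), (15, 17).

1

(55, 54): 54² ≡ 49, rhs ≡ 58 → off.
(31, 51): 51² ≡ 39, rhs ≡ 50 → off.
(15, 17): 17² ≡ 45, rhs ≡ 45 → on.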